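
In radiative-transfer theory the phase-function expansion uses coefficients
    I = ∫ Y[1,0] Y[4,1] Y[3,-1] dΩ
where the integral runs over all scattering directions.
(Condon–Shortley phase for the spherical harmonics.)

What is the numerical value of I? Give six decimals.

m-sum 0 ✓  L=8 even ✓  3≤3≤5 ✓
Π(2lᵢ+1) = 3×9×7 = 189
triangle coeff Δ(1,4,3) = 1/252
Σ_t [1,1]: t=1:−1/36 = -1/36
(3j)²=4/63 [(1 4 3; 0 0 0)], sign=+1
Σ_t [1,1]: t=1:−1/48 = -1/48
(3j)²=5/84 [(1 4 3; 0 1 -1)], sign=-1
⇒ 4πI² = 5/7
I = (-1)√(5/7/(4π)) = -0.23841361

-0.238414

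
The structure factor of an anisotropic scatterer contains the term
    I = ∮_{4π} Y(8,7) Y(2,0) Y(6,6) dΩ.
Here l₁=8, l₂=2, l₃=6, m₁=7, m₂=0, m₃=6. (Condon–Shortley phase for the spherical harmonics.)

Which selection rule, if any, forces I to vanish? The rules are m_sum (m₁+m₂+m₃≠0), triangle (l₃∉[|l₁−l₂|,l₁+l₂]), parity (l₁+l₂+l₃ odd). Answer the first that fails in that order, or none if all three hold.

m₁+m₂+m₃ = 7 + 0 + 6 = 13  ✗
triangle: |8−2|=6 ≤ l₃=6 ≤ 8+2=10
parity: l₁+l₂+l₃ = 16 is even

m_sum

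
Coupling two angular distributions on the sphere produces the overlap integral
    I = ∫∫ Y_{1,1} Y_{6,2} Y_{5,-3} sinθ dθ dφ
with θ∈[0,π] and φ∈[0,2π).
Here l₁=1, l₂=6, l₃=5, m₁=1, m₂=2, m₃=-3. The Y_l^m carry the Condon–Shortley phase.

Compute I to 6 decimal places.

0.100084

Rules hold: Σm=0, L=12 even, 5≤5≤7.
N = 3·13·11 = 429
Δ = 2!·0!·10!/13! = 1/858
Racah Σ t=1..1: t=1:−1/14400 = -1/14400
⇒ 3j(1 6 5; 0 0 0)² = 6/143, sgn +1
Racah Σ t=0..0: t=0:+1/161280 = 1/161280
⇒ 3j(1 6 5; 1 2 -3)² = 1/143, sgn +1
4πI² = N·(3j₀)²·(3jₘ)² = 18/143
I = +1·√(0.125874/4π) = 0.10008369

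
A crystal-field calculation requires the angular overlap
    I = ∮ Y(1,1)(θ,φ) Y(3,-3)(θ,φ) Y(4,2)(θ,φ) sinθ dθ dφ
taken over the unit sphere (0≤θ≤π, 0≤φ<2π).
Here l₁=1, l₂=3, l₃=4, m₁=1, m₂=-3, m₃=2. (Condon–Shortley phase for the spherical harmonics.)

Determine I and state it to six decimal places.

Rules hold: Σm=0, L=8 even, 2≤4≤4.
N = 3·7·9 = 189
Δ = 0!·2!·6!/9! = 1/252
Racah Σ t=0..0: t=0:+1/36 = 1/36
⇒ 3j(1 3 4; 0 0 0)² = 4/63, sgn +1
Racah Σ t=0..0: t=0:+1/1440 = 1/1440
⇒ 3j(1 3 4; 1 -3 2)² = 1/252, sgn +1
4πI² = N·(3j₀)²·(3jₘ)² = 1/21
I = +1·√(0.047619/4π) = 0.06155813

0.061558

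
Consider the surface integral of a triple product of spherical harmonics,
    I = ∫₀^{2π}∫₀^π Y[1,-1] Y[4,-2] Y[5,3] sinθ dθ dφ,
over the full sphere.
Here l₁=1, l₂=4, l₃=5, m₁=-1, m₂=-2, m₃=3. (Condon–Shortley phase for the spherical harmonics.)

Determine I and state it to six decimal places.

m-sum 0 ✓  L=10 even ✓  3≤5≤5 ✓
Π(2lᵢ+1) = 3×9×11 = 297
triangle coeff Δ(1,4,5) = 1/495
Σ_t [0,0]: t=0:+1/576 = 1/576
(3j)²=5/99 [(1 4 5; 0 0 0)], sign=-1
Σ_t [0,0]: t=0:+1/2880 = 1/2880
(3j)²=28/495 [(1 4 5; -1 -2 3)], sign=+1
⇒ 4πI² = 28/33
I = (-1)√(28/33/(4π)) = -0.25984664

-0.259847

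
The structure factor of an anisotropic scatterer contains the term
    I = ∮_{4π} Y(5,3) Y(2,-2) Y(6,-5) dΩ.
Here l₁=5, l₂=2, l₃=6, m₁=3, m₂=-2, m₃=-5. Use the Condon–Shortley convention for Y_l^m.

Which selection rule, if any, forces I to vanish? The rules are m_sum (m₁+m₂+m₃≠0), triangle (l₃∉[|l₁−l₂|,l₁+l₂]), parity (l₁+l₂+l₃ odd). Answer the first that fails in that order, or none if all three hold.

azimuthal sum: 3 − 2 − 5 = -4  ✗
3 ≤ 6 ≤ 7 (triangle on l)
L = 5 + 2 + 6 = 13 (odd)

m_sum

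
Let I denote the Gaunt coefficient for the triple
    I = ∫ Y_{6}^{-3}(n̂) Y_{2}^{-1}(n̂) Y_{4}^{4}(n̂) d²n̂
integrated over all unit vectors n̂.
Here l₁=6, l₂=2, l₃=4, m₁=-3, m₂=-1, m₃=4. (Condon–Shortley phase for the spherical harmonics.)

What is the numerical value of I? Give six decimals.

-0.047713

m-sum 0 ✓  L=12 even ✓  4≤4≤8 ✓
Π(2lᵢ+1) = 13×5×9 = 585
triangle coeff Δ(6,2,4) = 1/6435
Σ_t [2,2]: t=2:+1/2304 = 1/2304
(3j)²=5/143 [(6 2 4; 0 0 0)], sign=+1
Σ_t [1,1]: t=1:−1/241920 = -1/241920
(3j)²=1/715 [(6 2 4; -3 -1 4)], sign=-1
⇒ 4πI² = 45/1573
I = (-1)√(45/1573/(4π)) = -0.04771303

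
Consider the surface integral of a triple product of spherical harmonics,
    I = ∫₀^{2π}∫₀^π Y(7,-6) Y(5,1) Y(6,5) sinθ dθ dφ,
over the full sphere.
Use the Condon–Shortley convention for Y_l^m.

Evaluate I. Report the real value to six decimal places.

Checks pass: Σm=0; 18 even; l₃=6∈[2,12].
(2·7+1)(2·5+1)(2·6+1) = 2145
Δ: 6! 8! 4! / 19! → 1/174594420
sum: t=1:−1/4147200 t=2:+1/207360 t=3:−1/82944 t=4:+1/207360 t=5:−1/4147200 = -1/345600
3j²(7 5 6; 0 0 0) = Δ·Π!·Σ² = 420/46189  (sign -1)
sum: t=5:−1/29030400 t=6:+1/87091200 = -1/43545600
3j²(7 5 6; -6 1 5) = Δ·Π!·Σ² = 88/6783  (sign +1)
combine: 4πI² = 2145·420/46189·88/6783 = 26400/104329
take √, sign -1: I = -0.14190396

-0.141904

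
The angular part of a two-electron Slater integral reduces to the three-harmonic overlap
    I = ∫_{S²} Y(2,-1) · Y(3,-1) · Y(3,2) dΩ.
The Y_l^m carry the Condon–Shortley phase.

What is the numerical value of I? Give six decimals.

0.162868

Checks pass: Σm=0; 8 even; l₃=3∈[1,5].
(2·2+1)(2·3+1)(2·3+1) = 245
Δ: 2! 2! 4! / 9! → 1/3780
sum: t=0:+1/24 t=1:−1/4 t=2:+1/24 = -1/6
3j²(2 3 3; 0 0 0) = Δ·Π!·Σ² = 4/105  (sign +1)
sum: t=1:−1/12 t=2:+1/48 = -1/16
3j²(2 3 3; -1 -1 2) = Δ·Π!·Σ² = 1/28  (sign +1)
combine: 4πI² = 245·4/105·1/28 = 1/3
take √, sign +1: I = 0.16286750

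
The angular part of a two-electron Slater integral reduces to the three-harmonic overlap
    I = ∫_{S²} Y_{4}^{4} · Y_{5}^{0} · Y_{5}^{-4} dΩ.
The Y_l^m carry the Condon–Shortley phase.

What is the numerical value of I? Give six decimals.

Rules hold: Σm=0, L=14 even, 1≤5≤9.
N = 9·11·11 = 1089
Δ = 4!·4!·6!/15! = 1/3153150
Racah Σ t=0..4: t=0:+1/69120 t=1:−1/1728 t=2:+1/576 t=3:−1/1728 t=4:+1/69120 = 7/11520
⇒ 3j(4 5 5; 0 0 0)² = 2/143, sgn -1
Racah Σ t=0..0: t=0:+1/69120 = 1/69120
⇒ 3j(4 5 5; 4 0 -4)² = 2/143, sgn -1
4πI² = N·(3j₀)²·(3jₘ)² = 36/169
I = +1·√(0.213018/4π) = 0.13019760

0.130198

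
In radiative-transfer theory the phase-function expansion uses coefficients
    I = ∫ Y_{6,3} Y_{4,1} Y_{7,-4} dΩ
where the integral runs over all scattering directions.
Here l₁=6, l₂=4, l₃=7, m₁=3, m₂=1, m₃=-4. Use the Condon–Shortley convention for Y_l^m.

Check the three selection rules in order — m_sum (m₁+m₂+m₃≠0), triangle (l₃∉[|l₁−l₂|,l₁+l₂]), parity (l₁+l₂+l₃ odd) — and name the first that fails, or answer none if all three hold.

parity

Σmᵢ = 0  ✓
l₃∈[|l₁−l₂|,l₁+l₂]=[2,10], have l₃=7  ✓
Σlᵢ = 17 ⇒ odd  ✗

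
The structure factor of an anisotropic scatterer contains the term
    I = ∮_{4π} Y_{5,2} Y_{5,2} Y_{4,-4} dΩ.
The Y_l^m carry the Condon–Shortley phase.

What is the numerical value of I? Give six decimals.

Rules hold: Σm=0, L=14 even, 0≤4≤10.
N = 11·11·9 = 1089
Δ = 6!·4!·4!/15! = 1/3153150
Racah Σ t=1..5: t=1:−1/69120 t=2:+1/1728 t=3:−1/576 t=4:+1/1728 t=5:−1/69120 = -7/11520
⇒ 3j(5 5 4; 0 0 0)² = 2/143, sgn -1
Racah Σ t=3..3: t=3:−1/20736 = -1/20736
⇒ 3j(5 5 4; 2 2 -4)² = 35/1287, sgn -1
4πI² = N·(3j₀)²·(3jₘ)² = 70/169
I = +1·√(0.414201/4π) = 0.18155187

0.181552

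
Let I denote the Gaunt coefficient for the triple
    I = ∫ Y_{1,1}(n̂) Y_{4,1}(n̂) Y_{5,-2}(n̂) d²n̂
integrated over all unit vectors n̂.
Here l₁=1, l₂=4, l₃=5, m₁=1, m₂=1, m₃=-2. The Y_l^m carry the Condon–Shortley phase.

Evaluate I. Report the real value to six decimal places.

0.225034

Checks pass: Σm=0; 10 even; l₃=5∈[3,5].
(2·1+1)(2·4+1)(2·5+1) = 297
Δ: 0! 2! 8! / 11! → 1/495
sum: t=0:+1/576 = 1/576
3j²(1 4 5; 0 0 0) = Δ·Π!·Σ² = 5/99  (sign -1)
sum: t=0:+1/1440 = 1/1440
3j²(1 4 5; 1 1 -2) = Δ·Π!·Σ² = 7/165  (sign -1)
combine: 4πI² = 297·5/99·7/165 = 7/11
take √, sign +1: I = 0.22503380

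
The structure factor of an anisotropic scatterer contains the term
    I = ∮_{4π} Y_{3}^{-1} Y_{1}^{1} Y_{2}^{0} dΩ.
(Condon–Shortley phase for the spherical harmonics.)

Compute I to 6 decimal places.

m-sum 0 ✓  L=6 even ✓  2≤2≤4 ✓
Π(2lᵢ+1) = 7×3×5 = 105
triangle coeff Δ(3,1,2) = 1/105
Σ_t [1,1]: t=1:−1/4 = -1/4
(3j)²=3/35 [(3 1 2; 0 0 0)], sign=-1
Σ_t [2,2]: t=2:+1/8 = 1/8
(3j)²=2/35 [(3 1 2; -1 1 0)], sign=+1
⇒ 4πI² = 18/35
I = (-1)√(18/35/(4π)) = -0.20230066

-0.202301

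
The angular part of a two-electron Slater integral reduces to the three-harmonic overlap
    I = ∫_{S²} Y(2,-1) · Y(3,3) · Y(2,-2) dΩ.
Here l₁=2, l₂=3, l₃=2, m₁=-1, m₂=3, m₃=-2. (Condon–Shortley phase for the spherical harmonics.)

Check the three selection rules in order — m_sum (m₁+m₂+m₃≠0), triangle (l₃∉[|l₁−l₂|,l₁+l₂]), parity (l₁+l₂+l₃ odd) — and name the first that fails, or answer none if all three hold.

parity

m₁+m₂+m₃ = -1 + 3 − 2 = 0  ✓
triangle: |2−3|=1 ≤ l₃=2 ≤ 2+3=5  ✓
parity: l₁+l₂+l₃ = 7 is odd  ✗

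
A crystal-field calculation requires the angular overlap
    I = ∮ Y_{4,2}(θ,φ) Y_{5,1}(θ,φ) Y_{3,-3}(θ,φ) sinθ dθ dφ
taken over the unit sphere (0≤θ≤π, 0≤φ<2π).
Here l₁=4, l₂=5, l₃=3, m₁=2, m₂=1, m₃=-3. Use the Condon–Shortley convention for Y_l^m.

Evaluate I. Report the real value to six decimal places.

m-sum 0 ✓  L=12 even ✓  1≤3≤9 ✓
Π(2lᵢ+1) = 9×11×7 = 693
triangle coeff Δ(4,5,3) = 1/180180
Σ_t [2,4]: t=2:+1/576 t=3:−1/144 t=4:+1/576 = -1/288
(3j)²=20/1001 [(4 5 3; 0 0 0)], sign=+1
Σ_t [2,2]: t=2:+1/2304 = 1/2304
(3j)²=75/4004 [(4 5 3; 2 1 -3)], sign=+1
⇒ 4πI² = 3375/13013
I = (+1)√(3375/13013/(4π)) = 0.14366244

0.143662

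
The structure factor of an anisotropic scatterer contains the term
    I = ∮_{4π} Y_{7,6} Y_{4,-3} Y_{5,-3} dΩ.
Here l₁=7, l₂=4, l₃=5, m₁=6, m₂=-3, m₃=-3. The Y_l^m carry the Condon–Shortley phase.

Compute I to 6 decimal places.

Rules hold: Σm=0, L=16 even, 3≤5≤11.
N = 15·9·11 = 1485
Δ = 6!·8!·2!/17! = 1/6126120
Racah Σ t=2..4: t=2:+1/69120 t=3:−1/20736 t=4:+1/69120 = -1/51840
⇒ 3j(7 4 5; 0 0 0)² = 280/21879, sgn +1
Racah Σ t=0..1: t=0:+1/3628800 t=1:−1/9676800 = 1/5806080
⇒ 3j(7 4 5; 6 -3 -3)² = 5/408, sgn +1
4πI² = N·(3j₀)²·(3jₘ)² = 875/3757
I = +1·√(0.232899/4π) = 0.13613773

0.136138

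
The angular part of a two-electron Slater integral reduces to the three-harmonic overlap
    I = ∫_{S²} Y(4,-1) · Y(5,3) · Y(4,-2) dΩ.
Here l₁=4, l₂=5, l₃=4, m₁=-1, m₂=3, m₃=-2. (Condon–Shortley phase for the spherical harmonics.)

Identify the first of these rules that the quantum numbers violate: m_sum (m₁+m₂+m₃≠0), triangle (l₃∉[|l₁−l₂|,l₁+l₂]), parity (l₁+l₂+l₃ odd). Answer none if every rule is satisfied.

parity

Σmᵢ = 0  ✓
l₃∈[|l₁−l₂|,l₁+l₂]=[1,9], have l₃=4  ✓
Σlᵢ = 13 ⇒ odd  ✗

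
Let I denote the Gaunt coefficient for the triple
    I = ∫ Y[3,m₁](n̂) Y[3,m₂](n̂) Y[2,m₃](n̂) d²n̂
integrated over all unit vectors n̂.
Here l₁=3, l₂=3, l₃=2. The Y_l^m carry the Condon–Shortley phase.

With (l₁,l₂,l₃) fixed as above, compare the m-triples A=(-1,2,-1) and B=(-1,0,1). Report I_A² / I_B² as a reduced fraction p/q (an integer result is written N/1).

15/2

l's match ⇒ only the (l;m) 3-j factors differ between A and B.
A: triangle coeff Δ(3,3,2) = 1/3780; Σ_t [3,4]: t=3:−1/12 t=4:+1/48 = -1/16; (3j)²=1/28 [(3 3 2; -1 2 -1)], sign=+1
B: triangle coeff Δ(3,3,2) = 1/3780; Σ_t [2,3]: t=2:+1/8 t=3:−1/12 = 1/24; (3j)²=1/210 [(3 3 2; -1 0 1)], sign=-1
I_A²/I_B² = (1/28)/(1/210) = 15/2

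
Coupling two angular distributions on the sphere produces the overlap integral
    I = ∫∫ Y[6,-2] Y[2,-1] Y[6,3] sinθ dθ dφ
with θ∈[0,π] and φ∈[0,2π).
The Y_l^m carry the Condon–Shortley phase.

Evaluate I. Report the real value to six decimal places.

Checks pass: Σm=0; 14 even; l₃=6∈[4,8].
(2·6+1)(2·2+1)(2·6+1) = 845
Δ: 2! 10! 2! / 15! → 1/90090
sum: t=0:+1/69120 t=1:−1/14400 t=2:+1/69120 = -7/172800
3j²(6 2 6; 0 0 0) = Δ·Π!·Σ² = 14/715  (sign -1)
sum: t=0:+1/161280 t=1:−1/60480 = -1/96768
3j²(6 2 6; -2 -1 3) = Δ·Π!·Σ² = 15/1001  (sign +1)
combine: 4πI² = 845·14/715·15/1001 = 30/121
take √, sign -1: I = -0.14046335

-0.140463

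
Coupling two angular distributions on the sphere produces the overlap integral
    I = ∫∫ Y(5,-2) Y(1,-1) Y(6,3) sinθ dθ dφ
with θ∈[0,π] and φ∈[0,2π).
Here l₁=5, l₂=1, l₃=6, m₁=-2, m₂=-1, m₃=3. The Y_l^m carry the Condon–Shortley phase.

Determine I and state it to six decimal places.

-0.245154

m-sum 0 ✓  L=12 even ✓  4≤6≤6 ✓
Π(2lᵢ+1) = 11×3×13 = 429
triangle coeff Δ(5,1,6) = 1/858
Σ_t [0,0]: t=0:+1/14400 = 1/14400
(3j)²=6/143 [(5 1 6; 0 0 0)], sign=+1
Σ_t [0,0]: t=0:+1/60480 = 1/60480
(3j)²=6/143 [(5 1 6; -2 -1 3)], sign=-1
⇒ 4πI² = 108/143
I = (-1)√(108/143/(4π)) = -0.24515397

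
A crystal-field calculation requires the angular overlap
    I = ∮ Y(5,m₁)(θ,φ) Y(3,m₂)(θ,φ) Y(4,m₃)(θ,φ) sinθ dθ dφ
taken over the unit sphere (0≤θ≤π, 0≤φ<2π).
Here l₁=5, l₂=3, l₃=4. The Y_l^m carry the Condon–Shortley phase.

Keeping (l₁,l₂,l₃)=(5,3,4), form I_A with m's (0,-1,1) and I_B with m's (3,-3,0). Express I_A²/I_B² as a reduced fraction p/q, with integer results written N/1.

Same 5,3,4: normalisation and zero-m 3j drop out of the ratio.
A: Δ: 4! 6! 2! / 13! → 1/180180; sum: t=0:+1/5760 t=1:−1/288 t=2:+1/288 = 1/5760; 3j²(5 3 4; 0 -1 1) = Δ·Π!·Σ² = 1/12012  (sign -1)
B: Δ: 4! 6! 2! / 13! → 1/180180; sum: t=0:+1/2304 = 1/2304; 3j²(5 3 4; 3 -3 0) = Δ·Π!·Σ² = 5/143  (sign +1)
I_A²/I_B² = (1/12012)/(5/143) = 1/420

1/420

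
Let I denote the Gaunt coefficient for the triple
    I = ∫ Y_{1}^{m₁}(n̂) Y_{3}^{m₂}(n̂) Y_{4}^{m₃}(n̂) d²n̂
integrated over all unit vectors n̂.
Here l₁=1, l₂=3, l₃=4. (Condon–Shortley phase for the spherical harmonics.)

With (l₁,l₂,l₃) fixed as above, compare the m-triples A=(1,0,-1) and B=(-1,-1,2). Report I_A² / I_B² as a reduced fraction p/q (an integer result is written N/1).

Shared (l₁,l₂,l₃)=(1,3,4): N and (l;000)² cancel in I_A²/I_B².
A: Δ = 0!·2!·6!/9! = 1/252; Racah Σ t=0..0: t=0:+1/72 = 1/72; ⇒ 3j(1 3 4; 1 0 -1)² = 5/126, sgn -1
B: Δ = 0!·2!·6!/9! = 1/252; Racah Σ t=0..0: t=0:+1/96 = 1/96; ⇒ 3j(1 3 4; -1 -1 2)² = 5/84, sgn +1
I_A²/I_B² = (5/126)/(5/84) = 2/3

2/3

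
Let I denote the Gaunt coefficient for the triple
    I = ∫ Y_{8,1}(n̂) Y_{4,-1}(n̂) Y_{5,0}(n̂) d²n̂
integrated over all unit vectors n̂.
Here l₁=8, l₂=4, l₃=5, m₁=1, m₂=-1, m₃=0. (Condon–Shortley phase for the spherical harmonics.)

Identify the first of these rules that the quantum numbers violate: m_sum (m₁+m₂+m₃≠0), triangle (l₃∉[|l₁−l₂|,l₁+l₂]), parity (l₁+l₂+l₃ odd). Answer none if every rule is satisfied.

Σmᵢ = 0  ✓
l₃∈[|l₁−l₂|,l₁+l₂]=[4,12], have l₃=5  ✓
Σlᵢ = 17 ⇒ odd  ✗

parity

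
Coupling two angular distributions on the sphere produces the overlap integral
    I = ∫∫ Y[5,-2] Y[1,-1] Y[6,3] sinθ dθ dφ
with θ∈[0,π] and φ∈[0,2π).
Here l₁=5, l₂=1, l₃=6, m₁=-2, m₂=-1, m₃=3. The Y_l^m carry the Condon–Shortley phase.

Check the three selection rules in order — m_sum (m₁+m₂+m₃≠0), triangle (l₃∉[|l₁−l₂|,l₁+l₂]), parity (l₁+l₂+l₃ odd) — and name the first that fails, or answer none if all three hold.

none

azimuthal sum: -2 − 1 + 3 = 0  ✓
4 ≤ 6 ≤ 6 (triangle on l)  ✓
L = 5 + 1 + 6 = 12 (even)  ✓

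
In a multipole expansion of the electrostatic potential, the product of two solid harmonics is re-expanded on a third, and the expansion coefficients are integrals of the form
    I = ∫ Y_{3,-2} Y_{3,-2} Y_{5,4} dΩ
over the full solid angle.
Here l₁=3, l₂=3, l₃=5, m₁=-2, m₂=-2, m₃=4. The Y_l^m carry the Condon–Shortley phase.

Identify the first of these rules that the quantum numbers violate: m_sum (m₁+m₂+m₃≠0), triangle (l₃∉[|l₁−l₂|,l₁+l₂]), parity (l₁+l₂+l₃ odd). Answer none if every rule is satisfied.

parity

m₁+m₂+m₃ = -2 − 2 + 4 = 0  ✓
triangle: |3−3|=0 ≤ l₃=5 ≤ 3+3=6  ✓
parity: l₁+l₂+l₃ = 11 is odd  ✗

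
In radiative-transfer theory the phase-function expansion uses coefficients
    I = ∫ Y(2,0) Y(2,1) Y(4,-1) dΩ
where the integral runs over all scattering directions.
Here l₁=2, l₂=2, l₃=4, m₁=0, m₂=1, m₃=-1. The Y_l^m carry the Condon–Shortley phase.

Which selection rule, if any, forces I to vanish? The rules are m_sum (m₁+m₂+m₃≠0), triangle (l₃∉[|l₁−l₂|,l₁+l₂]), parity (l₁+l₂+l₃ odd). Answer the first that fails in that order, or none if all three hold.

Σmᵢ = 0  ✓
l₃∈[|l₁−l₂|,l₁+l₂]=[0,4], have l₃=4  ✓
Σlᵢ = 8 ⇒ even  ✓

none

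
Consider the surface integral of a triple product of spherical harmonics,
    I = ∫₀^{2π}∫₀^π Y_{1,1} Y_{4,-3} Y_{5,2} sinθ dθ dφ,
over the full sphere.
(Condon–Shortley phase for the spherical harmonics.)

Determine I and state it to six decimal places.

Rules hold: Σm=0, L=10 even, 3≤5≤5.
N = 3·9·11 = 297
Δ = 0!·2!·8!/11! = 1/495
Racah Σ t=0..0: t=0:+1/576 = 1/576
⇒ 3j(1 4 5; 0 0 0)² = 5/99, sgn -1
Racah Σ t=0..0: t=0:+1/10080 = 1/10080
⇒ 3j(1 4 5; 1 -3 2)² = 1/165, sgn -1
4πI² = N·(3j₀)²·(3jₘ)² = 1/11
I = +1·√(0.0909091/4π) = 0.08505478

0.085055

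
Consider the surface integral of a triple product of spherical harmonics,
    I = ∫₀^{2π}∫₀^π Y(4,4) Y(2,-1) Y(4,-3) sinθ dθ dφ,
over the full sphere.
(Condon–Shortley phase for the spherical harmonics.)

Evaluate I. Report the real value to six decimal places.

0.198645

Checks pass: Σm=0; 10 even; l₃=4∈[2,6].
(2·4+1)(2·2+1)(2·4+1) = 405
Δ: 2! 6! 2! / 11! → 1/13860
sum: t=0:+1/192 t=1:−1/36 t=2:+1/192 = -5/288
3j²(4 2 4; 0 0 0) = Δ·Π!·Σ² = 20/693  (sign -1)
sum: t=0:+1/1440 = 1/1440
3j²(4 2 4; 4 -1 -3) = Δ·Π!·Σ² = 7/165  (sign -1)
combine: 4πI² = 405·20/693·7/165 = 60/121
take √, sign +1: I = 0.19864517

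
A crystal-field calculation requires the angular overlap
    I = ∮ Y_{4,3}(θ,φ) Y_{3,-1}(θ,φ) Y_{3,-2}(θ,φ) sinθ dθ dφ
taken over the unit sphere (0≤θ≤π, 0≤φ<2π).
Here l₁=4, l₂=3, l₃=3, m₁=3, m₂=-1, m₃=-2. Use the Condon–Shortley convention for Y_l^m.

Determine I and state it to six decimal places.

Checks pass: Σm=0; 10 even; l₃=3∈[1,7].
(2·4+1)(2·3+1)(2·3+1) = 441
Δ: 4! 4! 2! / 11! → 1/34650
sum: t=1:−1/72 t=2:+1/16 t=3:−1/72 = 5/144
3j²(4 3 3; 0 0 0) = Δ·Π!·Σ² = 2/77  (sign -1)
sum: t=0:+1/288 t=1:−1/144 = -1/288
3j²(4 3 3; 3 -1 -2) = Δ·Π!·Σ² = 1/99  (sign +1)
combine: 4πI² = 441·2/77·1/99 = 14/121
take √, sign -1: I = -0.09595473

-0.095955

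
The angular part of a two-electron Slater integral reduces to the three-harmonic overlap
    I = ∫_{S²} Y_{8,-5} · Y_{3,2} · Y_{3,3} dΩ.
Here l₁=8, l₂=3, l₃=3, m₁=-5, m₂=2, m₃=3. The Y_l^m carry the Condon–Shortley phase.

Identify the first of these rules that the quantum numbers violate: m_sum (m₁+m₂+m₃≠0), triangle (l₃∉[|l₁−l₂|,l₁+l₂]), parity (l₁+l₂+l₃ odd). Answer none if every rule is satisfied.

triangle

Σmᵢ = 0  ✓
l₃∈[|l₁−l₂|,l₁+l₂]=[5,11], have l₃=3  ✗
Σlᵢ = 14 ⇒ even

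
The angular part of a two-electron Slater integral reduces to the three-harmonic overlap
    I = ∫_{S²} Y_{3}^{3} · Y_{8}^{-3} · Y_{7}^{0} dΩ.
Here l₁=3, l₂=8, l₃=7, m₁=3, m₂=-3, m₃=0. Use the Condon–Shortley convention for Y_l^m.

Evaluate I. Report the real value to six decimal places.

0.183025

m-sum 0 ✓  L=18 even ✓  5≤7≤11 ✓
Π(2lᵢ+1) = 7×17×15 = 1785
triangle coeff Δ(3,8,7) = 1/5290740
Σ_t [1,3]: t=1:−1/7257600 t=2:+1/2073600 t=3:−1/7257600 = 1/4838400
(3j)²=252/20995 [(3 8 7; 0 0 0)], sign=-1
Σ_t [0,0]: t=0:+1/29030400 = 1/29030400
(3j)²=165/8398 [(3 8 7; 3 -3 0)], sign=-1
⇒ 4πI² = 436590/1037153
I = (+1)√(436590/1037153/(4π)) = 0.18302506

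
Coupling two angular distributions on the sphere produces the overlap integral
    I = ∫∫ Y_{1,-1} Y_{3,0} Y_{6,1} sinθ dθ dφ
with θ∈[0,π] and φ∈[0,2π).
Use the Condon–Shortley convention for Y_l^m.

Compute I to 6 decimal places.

l₃=6 ∉ [2,4] — triangle fails ⇒ I = 0

0.000000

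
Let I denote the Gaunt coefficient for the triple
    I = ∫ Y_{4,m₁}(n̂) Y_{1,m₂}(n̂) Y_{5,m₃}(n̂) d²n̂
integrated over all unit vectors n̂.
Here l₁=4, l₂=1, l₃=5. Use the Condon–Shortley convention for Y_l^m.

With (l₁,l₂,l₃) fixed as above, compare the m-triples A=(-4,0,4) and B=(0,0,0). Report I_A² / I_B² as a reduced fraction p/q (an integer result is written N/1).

Same 4,1,5: normalisation and zero-m 3j drop out of the ratio.
A: Δ: 0! 8! 2! / 11! → 1/495; sum: t=0:+1/40320 = 1/40320; 3j²(4 1 5; -4 0 4) = Δ·Π!·Σ² = 1/55  (sign -1)
B: Δ: 0! 8! 2! / 11! → 1/495; sum: t=0:+1/576 = 1/576; 3j²(4 1 5; 0 0 0) = Δ·Π!·Σ² = 5/99  (sign -1)
I_A²/I_B² = (1/55)/(5/99) = 9/25

9/25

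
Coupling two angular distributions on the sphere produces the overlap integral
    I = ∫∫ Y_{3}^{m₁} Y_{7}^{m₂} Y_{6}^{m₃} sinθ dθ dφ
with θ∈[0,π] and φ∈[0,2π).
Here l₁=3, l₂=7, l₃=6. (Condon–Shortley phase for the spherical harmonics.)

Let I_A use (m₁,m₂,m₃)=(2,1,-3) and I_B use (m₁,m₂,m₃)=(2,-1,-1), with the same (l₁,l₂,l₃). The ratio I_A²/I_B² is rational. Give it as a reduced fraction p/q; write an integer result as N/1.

Same 3,7,6: normalisation and zero-m 3j drop out of the ratio.
A: Δ: 4! 2! 10! / 17! → 1/2042040; sum: t=0:+1/1935360 t=1:−1/362880 = -13/5806080; 3j²(3 7 6; 2 1 -3) = Δ·Π!·Σ² = 195/10472  (sign +1)
B: Δ: 4! 2! 10! / 17! → 1/2042040; sum: t=0:+1/414720 t=1:−1/172800 = -7/2073600; 3j²(3 7 6; 2 -1 -1) = Δ·Π!·Σ² = 343/29172  (sign +1)
I_A²/I_B² = (195/10472)/(343/29172) = 7605/4802

7605/4802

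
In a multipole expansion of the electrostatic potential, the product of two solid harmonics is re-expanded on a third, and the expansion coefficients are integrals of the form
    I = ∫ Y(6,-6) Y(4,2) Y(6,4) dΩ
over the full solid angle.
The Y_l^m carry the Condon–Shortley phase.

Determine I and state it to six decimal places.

Checks pass: Σm=0; 16 even; l₃=6∈[2,10].
(2·6+1)(2·4+1)(2·6+1) = 1521
Δ: 4! 8! 4! / 17! → 1/15315300
sum: t=0:+1/829440 t=1:−1/25920 t=2:+1/9216 t=3:−1/25920 t=4:+1/829440 = 7/207360
3j²(6 4 6; 0 0 0) = Δ·Π!·Σ² = 28/2431  (sign +1)
sum: t=4:+1/3870720 = 1/3870720
3j²(6 4 6; -6 2 4) = Δ·Π!·Σ² = 135/6188  (sign +1)
combine: 4πI² = 1521·28/2431·135/6188 = 1215/3179
take √, sign +1: I = 0.17439657

0.174397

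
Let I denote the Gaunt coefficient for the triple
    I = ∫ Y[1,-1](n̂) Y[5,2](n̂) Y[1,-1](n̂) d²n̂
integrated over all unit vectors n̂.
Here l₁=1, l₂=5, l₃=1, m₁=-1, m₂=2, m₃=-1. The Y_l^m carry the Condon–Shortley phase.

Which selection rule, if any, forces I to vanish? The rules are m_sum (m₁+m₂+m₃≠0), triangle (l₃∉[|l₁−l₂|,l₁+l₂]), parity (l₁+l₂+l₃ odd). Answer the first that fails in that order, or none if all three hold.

triangle

m₁+m₂+m₃ = -1 + 2 − 1 = 0  ✓
triangle: |1−5|=4 ≤ l₃=1 ≤ 1+5=6  ✗
parity: l₁+l₂+l₃ = 7 is odd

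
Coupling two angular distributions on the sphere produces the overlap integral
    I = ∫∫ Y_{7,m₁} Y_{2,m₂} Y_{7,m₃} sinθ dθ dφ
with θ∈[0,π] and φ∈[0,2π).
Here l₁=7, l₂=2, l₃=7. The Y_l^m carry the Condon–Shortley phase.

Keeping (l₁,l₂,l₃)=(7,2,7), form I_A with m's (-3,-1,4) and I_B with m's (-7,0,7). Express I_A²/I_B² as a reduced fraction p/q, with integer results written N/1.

66/169

l's match ⇒ only the (l;m) 3-j factors differ between A and B.
A: triangle coeff Δ(7,2,7) = 1/185640; Σ_t [0,1]: t=0:+1/14515200 t=1:−1/4354560 = -1/6220800; (3j)²=77/4420 [(7 2 7; -3 -1 4)], sign=+1
B: triangle coeff Δ(7,2,7) = 1/185640; Σ_t [2,2]: t=2:+1/1916006400 = 1/1916006400; (3j)²=91/2040 [(7 2 7; -7 0 7)], sign=+1
I_A²/I_B² = (77/4420)/(91/2040) = 66/169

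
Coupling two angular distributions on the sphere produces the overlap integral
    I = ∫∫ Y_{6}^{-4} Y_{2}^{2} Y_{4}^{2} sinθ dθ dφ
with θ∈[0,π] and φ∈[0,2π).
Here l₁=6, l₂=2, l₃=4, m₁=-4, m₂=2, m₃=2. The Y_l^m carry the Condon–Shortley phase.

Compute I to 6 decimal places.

Rules hold: Σm=0, L=12 even, 4≤4≤8.
N = 13·5·9 = 585
Δ = 4!·8!·0!/13! = 1/6435
Racah Σ t=2..2: t=2:+1/2304 = 1/2304
⇒ 3j(6 2 4; 0 0 0)² = 5/143, sgn +1
Racah Σ t=4..4: t=4:+1/34560 = 1/34560
⇒ 3j(6 2 4; -4 2 2)² = 14/429, sgn +1
4πI² = N·(3j₀)²·(3jₘ)² = 1050/1573
I = +1·√(0.667514/4π) = 0.23047581

0.230476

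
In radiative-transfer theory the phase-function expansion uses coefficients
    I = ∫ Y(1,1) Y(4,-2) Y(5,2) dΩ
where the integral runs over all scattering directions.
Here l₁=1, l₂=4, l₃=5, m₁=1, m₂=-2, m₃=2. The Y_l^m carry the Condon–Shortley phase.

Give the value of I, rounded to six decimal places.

0.000000

1 − 2 + 2 = 1 ≠ 0: azimuthal integral kills it; I = 0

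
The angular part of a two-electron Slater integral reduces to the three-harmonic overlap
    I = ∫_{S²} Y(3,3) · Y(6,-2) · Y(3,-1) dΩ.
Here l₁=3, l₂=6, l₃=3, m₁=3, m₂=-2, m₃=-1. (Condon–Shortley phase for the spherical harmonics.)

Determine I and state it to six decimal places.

Rules hold: Σm=0, L=12 even, 3≤3≤9.
N = 7·13·7 = 637
Δ = 6!·0!·6!/13! = 1/12012
Racah Σ t=3..3: t=3:−1/1296 = -1/1296
⇒ 3j(3 6 3; 0 0 0)² = 100/3003, sgn +1
Racah Σ t=0..0: t=0:+1/34560 = 1/34560
⇒ 3j(3 6 3; 3 -2 -1)² = 1/429, sgn +1
4πI² = N·(3j₀)²·(3jₘ)² = 700/14157
I = +1·√(0.0494455/4π) = 0.06272757

0.062728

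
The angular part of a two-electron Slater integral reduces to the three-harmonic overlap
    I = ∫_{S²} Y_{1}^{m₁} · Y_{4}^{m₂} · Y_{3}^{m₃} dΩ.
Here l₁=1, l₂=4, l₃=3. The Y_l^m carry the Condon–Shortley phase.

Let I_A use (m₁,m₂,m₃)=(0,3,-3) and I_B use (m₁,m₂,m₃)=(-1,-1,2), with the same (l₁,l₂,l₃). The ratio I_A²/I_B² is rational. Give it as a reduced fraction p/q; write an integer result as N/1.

7/3

l's match ⇒ only the (l;m) 3-j factors differ between A and B.
A: triangle coeff Δ(1,4,3) = 1/252; Σ_t [1,1]: t=1:−1/720 = -1/720; (3j)²=1/36 [(1 4 3; 0 3 -3)], sign=-1
B: triangle coeff Δ(1,4,3) = 1/252; Σ_t [2,2]: t=2:+1/240 = 1/240; (3j)²=1/84 [(1 4 3; -1 -1 2)], sign=-1
I_A²/I_B² = (1/36)/(1/84) = 7/3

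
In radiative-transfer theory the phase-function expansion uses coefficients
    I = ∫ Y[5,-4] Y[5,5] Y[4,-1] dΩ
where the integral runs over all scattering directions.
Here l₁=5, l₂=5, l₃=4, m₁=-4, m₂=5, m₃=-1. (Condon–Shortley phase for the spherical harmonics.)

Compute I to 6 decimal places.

m-sum 0 ✓  L=14 even ✓  0≤4≤10 ✓
Π(2lᵢ+1) = 11×11×9 = 1089
triangle coeff Δ(5,5,4) = 1/3153150
Σ_t [1,5]: t=1:−1/69120 t=2:+1/1728 t=3:−1/576 t=4:+1/1728 t=5:−1/69120 = -7/11520
(3j)²=2/143 [(5 5 4; 0 0 0)], sign=-1
Σ_t [6,6]: t=6:+1/103680 = 1/103680
(3j)²=4/143 [(5 5 4; -4 5 -1)], sign=-1
⇒ 4πI² = 72/169
I = (+1)√(72/169/(4π)) = 0.18412721

0.184127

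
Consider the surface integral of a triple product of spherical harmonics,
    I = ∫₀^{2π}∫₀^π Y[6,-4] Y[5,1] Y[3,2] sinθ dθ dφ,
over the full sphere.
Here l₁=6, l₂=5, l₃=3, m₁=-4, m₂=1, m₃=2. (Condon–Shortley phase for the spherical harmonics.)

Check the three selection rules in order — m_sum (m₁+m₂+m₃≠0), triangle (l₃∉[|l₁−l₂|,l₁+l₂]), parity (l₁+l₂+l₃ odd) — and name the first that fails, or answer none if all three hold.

m_sum

Σmᵢ = -1  ✗
l₃∈[|l₁−l₂|,l₁+l₂]=[1,11], have l₃=3
Σlᵢ = 14 ⇒ even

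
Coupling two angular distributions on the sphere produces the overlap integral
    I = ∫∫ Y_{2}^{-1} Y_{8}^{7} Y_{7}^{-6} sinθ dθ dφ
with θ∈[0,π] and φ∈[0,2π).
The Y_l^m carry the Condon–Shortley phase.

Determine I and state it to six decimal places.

0.000000

Σlᵢ=17 odd — θ-integrand is odd under cosθ→−cosθ; I=0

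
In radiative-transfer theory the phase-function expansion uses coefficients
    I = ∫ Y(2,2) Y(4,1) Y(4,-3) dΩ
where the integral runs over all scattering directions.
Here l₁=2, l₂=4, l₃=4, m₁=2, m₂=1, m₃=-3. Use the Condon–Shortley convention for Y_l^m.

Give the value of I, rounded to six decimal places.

0.159270

Rules hold: Σm=0, L=10 even, 2≤4≤6.
N = 5·9·9 = 405
Δ = 2!·2!·6!/11! = 1/13860
Racah Σ t=0..2: t=0:+1/192 t=1:−1/36 t=2:+1/192 = -5/288
⇒ 3j(2 4 4; 0 0 0)² = 20/693, sgn -1
Racah Σ t=0..0: t=0:+1/480 = 1/480
⇒ 3j(2 4 4; 2 1 -3)² = 3/110, sgn -1
4πI² = N·(3j₀)²·(3jₘ)² = 270/847
I = +1·√(0.318772/4π) = 0.15927046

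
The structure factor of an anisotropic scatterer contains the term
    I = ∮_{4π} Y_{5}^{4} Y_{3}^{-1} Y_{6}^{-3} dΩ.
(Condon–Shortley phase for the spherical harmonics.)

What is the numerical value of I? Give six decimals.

Rules hold: Σm=0, L=14 even, 2≤6≤8.
N = 11·7·13 = 1001
Δ = 2!·8!·4!/15! = 1/675675
Racah Σ t=0..2: t=0:+1/8640 t=1:−1/2304 t=2:+1/8640 = -7/34560
⇒ 3j(5 3 6; 0 0 0)² = 7/429, sgn -1
Racah Σ t=0..1: t=0:+1/40320 t=1:−1/241920 = 1/48384
⇒ 3j(5 3 6; 4 -1 -3)² = 24/1001, sgn -1
4πI² = N·(3j₀)²·(3jₘ)² = 56/143
I = +1·√(0.391608/4π) = 0.17653103

0.176531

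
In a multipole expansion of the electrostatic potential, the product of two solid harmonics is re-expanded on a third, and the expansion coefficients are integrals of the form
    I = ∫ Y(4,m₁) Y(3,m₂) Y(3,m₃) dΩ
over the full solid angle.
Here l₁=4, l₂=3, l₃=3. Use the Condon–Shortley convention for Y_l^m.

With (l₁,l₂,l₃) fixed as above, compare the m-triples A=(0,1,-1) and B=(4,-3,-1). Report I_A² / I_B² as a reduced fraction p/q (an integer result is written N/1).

Shared (l₁,l₂,l₃)=(4,3,3): N and (l;000)² cancel in I_A²/I_B².
A: Δ = 4!·4!·2!/11! = 1/34650; Racah Σ t=2..4: t=2:+1/32 t=3:−1/36 t=4:+1/1152 = 5/1152; ⇒ 3j(4 3 3; 0 1 -1)² = 1/1386, sgn +1
B: Δ = 4!·4!·2!/11! = 1/34650; Racah Σ t=0..0: t=0:+1/1152 = 1/1152; ⇒ 3j(4 3 3; 4 -3 -1)² = 1/33, sgn +1
I_A²/I_B² = (1/1386)/(1/33) = 1/42

1/42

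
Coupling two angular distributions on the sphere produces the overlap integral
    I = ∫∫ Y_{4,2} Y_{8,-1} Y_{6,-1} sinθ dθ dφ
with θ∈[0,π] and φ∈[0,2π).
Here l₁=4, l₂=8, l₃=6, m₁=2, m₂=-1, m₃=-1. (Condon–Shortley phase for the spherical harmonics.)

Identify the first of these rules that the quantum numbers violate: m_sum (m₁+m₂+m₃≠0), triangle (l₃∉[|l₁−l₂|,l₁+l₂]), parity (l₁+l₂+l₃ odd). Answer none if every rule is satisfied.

Σmᵢ = 0  ✓
l₃∈[|l₁−l₂|,l₁+l₂]=[4,12], have l₃=6  ✓
Σlᵢ = 18 ⇒ even  ✓

none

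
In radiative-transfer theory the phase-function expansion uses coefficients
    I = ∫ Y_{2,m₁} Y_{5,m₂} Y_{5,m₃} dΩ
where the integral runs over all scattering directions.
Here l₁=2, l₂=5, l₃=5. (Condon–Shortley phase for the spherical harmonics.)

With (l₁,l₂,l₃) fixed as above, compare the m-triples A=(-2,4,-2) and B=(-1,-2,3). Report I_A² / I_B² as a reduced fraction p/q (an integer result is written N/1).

l's match ⇒ only the (l;m) 3-j factors differ between A and B.
A: triangle coeff Δ(2,5,5) = 1/38610; Σ_t [2,2]: t=2:+1/20160 = 1/20160; (3j)²=12/715 [(2 5 5; -2 4 -2)], sign=-1
B: triangle coeff Δ(2,5,5) = 1/38610; Σ_t [1,2]: t=1:−1/2880 t=2:+1/10080 = -1/4032; (3j)²=10/429 [(2 5 5; -1 -2 3)], sign=-1
I_A²/I_B² = (12/715)/(10/429) = 18/25

18/25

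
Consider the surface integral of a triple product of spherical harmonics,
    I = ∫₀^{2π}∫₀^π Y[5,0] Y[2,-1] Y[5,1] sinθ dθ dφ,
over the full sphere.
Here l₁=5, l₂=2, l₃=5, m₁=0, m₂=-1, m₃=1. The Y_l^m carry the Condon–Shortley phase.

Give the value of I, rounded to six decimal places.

-0.036166

Checks pass: Σm=0; 12 even; l₃=5∈[3,7].
(2·5+1)(2·2+1)(2·5+1) = 605
Δ: 2! 8! 2! / 13! → 1/38610
sum: t=0:+1/2880 t=1:−1/576 t=2:+1/2880 = -1/960
3j²(5 2 5; 0 0 0) = Δ·Π!·Σ² = 10/429  (sign +1)
sum: t=0:+1/1440 t=1:−1/1152 = -1/5760
3j²(5 2 5; 0 -1 1) = Δ·Π!·Σ² = 1/858  (sign -1)
combine: 4πI² = 605·10/429·1/858 = 25/1521
take √, sign -1: I = -0.03616600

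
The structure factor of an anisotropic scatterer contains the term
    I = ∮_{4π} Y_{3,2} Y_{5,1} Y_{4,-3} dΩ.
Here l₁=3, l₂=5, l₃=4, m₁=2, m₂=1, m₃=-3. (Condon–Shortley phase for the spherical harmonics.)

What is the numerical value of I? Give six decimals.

0.160929

m-sum 0 ✓  L=12 even ✓  2≤4≤8 ✓
Π(2lᵢ+1) = 7×11×9 = 693
triangle coeff Δ(3,5,4) = 1/180180
Σ_t [1,3]: t=1:−1/576 t=2:+1/144 t=3:−1/576 = 1/288
(3j)²=20/1001 [(3 5 4; 0 0 0)], sign=+1
Σ_t [0,1]: t=0:+1/17280 t=1:−1/1440 = -11/17280
(3j)²=11/468 [(3 5 4; 2 1 -3)], sign=+1
⇒ 4πI² = 55/169
I = (+1)√(55/169/(4π)) = 0.16092854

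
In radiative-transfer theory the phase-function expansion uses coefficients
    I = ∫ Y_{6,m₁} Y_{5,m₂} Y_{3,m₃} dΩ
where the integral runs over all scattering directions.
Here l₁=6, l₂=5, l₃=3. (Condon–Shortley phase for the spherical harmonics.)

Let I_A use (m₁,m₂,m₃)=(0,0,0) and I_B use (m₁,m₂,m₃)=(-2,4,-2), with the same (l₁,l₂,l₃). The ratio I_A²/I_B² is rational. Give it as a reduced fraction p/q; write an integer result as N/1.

49/45

Same 6,5,3: normalisation and zero-m 3j drop out of the ratio.
A: Δ: 8! 4! 2! / 15! → 1/675675; sum: t=3:−1/8640 t=4:+1/2304 t=5:−1/8640 = 7/34560; 3j²(6 5 3; 0 0 0) = Δ·Π!·Σ² = 7/429  (sign -1)
B: Δ: 8! 4! 2! / 15! → 1/675675; sum: t=7:−1/60480 t=8:+1/967680 = -1/64512; 3j²(6 5 3; -2 4 -2) = Δ·Π!·Σ² = 15/1001  (sign +1)
I_A²/I_B² = (7/429)/(15/1001) = 49/45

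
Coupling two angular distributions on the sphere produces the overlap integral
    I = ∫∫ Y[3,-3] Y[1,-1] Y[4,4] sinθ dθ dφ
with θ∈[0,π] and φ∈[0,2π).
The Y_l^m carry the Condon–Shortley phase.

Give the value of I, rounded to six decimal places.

0.325735

Rules hold: Σm=0, L=8 even, 2≤4≤4.
N = 7·3·9 = 189
Δ = 0!·6!·2!/9! = 1/252
Racah Σ t=0..0: t=0:+1/36 = 1/36
⇒ 3j(3 1 4; 0 0 0)² = 4/63, sgn +1
Racah Σ t=0..0: t=0:+1/1440 = 1/1440
⇒ 3j(3 1 4; -3 -1 4)² = 1/9, sgn +1
4πI² = N·(3j₀)²·(3jₘ)² = 4/3
I = +1·√(1.33333/4π) = 0.32573501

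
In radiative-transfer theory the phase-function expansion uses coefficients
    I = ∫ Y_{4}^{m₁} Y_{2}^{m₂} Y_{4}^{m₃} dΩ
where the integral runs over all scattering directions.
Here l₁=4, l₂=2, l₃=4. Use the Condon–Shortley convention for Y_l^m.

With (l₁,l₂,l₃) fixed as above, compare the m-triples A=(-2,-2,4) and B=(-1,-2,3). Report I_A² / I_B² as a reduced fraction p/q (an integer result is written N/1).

l's match ⇒ only the (l;m) 3-j factors differ between A and B.
A: triangle coeff Δ(4,2,4) = 1/13860; Σ_t [0,0]: t=0:+1/2880 = 1/2880; (3j)²=2/165 [(4 2 4; -2 -2 4)], sign=+1
B: triangle coeff Δ(4,2,4) = 1/13860; Σ_t [0,0]: t=0:+1/480 = 1/480; (3j)²=3/110 [(4 2 4; -1 -2 3)], sign=-1
I_A²/I_B² = (2/165)/(3/110) = 4/9

4/9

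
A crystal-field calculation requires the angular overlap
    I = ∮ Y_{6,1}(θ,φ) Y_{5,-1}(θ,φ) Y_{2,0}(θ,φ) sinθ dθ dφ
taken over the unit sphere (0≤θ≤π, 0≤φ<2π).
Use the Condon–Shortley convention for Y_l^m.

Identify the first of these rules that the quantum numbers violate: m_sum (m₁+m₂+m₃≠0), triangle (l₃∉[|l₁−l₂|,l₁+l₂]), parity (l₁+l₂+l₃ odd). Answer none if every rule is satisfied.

m₁+m₂+m₃ = 1 − 1 + 0 = 0  ✓
triangle: |6−5|=1 ≤ l₃=2 ≤ 6+5=11  ✓
parity: l₁+l₂+l₃ = 13 is odd  ✗

parity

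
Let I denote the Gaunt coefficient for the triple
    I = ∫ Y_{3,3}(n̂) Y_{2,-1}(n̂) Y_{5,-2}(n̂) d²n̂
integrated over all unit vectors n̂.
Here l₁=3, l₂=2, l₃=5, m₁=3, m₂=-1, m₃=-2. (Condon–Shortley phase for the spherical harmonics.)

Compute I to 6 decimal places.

Checks pass: Σm=0; 10 even; l₃=5∈[1,5].
(2·3+1)(2·2+1)(2·5+1) = 385
Δ: 0! 6! 4! / 11! → 1/2310
sum: t=0:+1/144 = 1/144
3j²(3 2 5; 0 0 0) = Δ·Π!·Σ² = 10/231  (sign -1)
sum: t=0:+1/4320 = 1/4320
3j²(3 2 5; 3 -1 -2) = Δ·Π!·Σ² = 1/330  (sign -1)
combine: 4πI² = 385·10/231·1/330 = 5/99
take √, sign +1: I = 0.06339609

0.063396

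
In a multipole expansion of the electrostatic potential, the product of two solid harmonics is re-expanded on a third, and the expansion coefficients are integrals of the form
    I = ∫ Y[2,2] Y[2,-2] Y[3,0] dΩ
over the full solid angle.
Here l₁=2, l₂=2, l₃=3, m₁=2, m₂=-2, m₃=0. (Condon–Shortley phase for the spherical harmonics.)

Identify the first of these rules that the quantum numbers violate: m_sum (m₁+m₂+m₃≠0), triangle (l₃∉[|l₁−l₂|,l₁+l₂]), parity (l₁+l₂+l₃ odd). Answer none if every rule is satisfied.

Σmᵢ = 0  ✓
l₃∈[|l₁−l₂|,l₁+l₂]=[0,4], have l₃=3  ✓
Σlᵢ = 7 ⇒ odd  ✗

parity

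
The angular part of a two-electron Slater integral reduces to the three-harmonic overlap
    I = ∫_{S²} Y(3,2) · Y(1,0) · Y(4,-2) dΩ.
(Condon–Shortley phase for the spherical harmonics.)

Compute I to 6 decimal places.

0.213244

Rules hold: Σm=0, L=8 even, 2≤4≤4.
N = 7·3·9 = 189
Δ = 0!·6!·2!/9! = 1/252
Racah Σ t=0..0: t=0:+1/36 = 1/36
⇒ 3j(3 1 4; 0 0 0)² = 4/63, sgn +1
Racah Σ t=0..0: t=0:+1/120 = 1/120
⇒ 3j(3 1 4; 2 0 -2)² = 1/21, sgn +1
4πI² = N·(3j₀)²·(3jₘ)² = 4/7
I = +1·√(0.571429/4π) = 0.21324362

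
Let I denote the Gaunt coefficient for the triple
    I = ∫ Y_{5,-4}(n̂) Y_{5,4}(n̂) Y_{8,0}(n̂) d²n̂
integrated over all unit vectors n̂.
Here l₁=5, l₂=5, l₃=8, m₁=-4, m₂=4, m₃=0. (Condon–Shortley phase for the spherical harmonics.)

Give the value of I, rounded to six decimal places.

-0.060108

Rules hold: Σm=0, L=18 even, 0≤8≤10.
N = 11·11·17 = 2057
Δ = 2!·8!·8!/19! = 1/37413090
Racah Σ t=0..2: t=0:+1/1036800 t=1:−1/331776 t=2:+1/1036800 = -1/921600
⇒ 3j(5 5 8; 0 0 0)² = 490/46189, sgn -1
Racah Σ t=1..2: t=1:−1/1625702400 t=2:+1/50803200 = 31/1625702400
⇒ 3j(5 5 8; -4 4 0)² = 961/461890, sgn +1
4πI² = N·(3j₀)²·(3jₘ)² = 47089/1037153
I = -1·√(0.0454022/4π) = -0.06010815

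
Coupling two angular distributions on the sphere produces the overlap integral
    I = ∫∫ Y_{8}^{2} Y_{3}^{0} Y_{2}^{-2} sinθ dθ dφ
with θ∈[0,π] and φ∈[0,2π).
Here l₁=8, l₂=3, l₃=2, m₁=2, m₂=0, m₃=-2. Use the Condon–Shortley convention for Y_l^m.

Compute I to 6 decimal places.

triangle: need 5≤l₃≤11, have 2; I=0

0.000000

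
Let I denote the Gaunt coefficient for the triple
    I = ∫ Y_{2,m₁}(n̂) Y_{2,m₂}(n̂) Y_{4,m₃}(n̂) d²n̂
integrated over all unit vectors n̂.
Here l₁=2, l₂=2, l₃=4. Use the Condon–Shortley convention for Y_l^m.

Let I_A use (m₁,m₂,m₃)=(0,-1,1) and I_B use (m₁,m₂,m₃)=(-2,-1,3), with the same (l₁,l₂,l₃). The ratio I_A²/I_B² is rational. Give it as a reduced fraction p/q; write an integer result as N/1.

6/7

l's match ⇒ only the (l;m) 3-j factors differ between A and B.
A: triangle coeff Δ(2,2,4) = 1/630; Σ_t [0,0]: t=0:+1/24 = 1/24; (3j)²=1/21 [(2 2 4; 0 -1 1)], sign=-1
B: triangle coeff Δ(2,2,4) = 1/630; Σ_t [0,0]: t=0:+1/144 = 1/144; (3j)²=1/18 [(2 2 4; -2 -1 3)], sign=-1
I_A²/I_B² = (1/21)/(1/18) = 6/7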